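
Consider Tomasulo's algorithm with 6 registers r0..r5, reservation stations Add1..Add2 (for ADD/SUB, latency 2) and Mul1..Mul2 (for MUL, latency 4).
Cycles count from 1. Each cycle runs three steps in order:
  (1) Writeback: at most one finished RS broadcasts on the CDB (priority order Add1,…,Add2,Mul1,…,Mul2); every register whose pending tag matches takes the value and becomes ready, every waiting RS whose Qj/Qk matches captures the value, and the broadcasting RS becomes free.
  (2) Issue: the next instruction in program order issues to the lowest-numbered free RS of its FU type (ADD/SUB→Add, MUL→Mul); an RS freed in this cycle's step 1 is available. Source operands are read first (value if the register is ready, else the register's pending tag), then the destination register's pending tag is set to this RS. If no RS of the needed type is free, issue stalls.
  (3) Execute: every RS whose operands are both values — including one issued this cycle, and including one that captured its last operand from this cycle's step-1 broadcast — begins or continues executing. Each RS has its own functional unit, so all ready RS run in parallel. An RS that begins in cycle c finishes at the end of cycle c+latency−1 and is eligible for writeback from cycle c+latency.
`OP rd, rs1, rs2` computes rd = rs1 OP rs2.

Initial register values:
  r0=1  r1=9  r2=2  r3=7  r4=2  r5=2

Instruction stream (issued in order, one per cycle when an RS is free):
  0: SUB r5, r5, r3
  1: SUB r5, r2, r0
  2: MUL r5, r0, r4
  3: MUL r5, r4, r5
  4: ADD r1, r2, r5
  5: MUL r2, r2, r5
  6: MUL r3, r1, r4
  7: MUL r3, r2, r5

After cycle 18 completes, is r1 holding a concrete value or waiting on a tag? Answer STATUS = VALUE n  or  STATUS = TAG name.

STATUS = VALUE 6

c1: issue SUB r5<-Add1 | r0:1,r1:9,r2:2,r3:7,r4:2,r5:Add1
c2: issue SUB r5<-Add2 | r0:1,r1:9,r2:2,r3:7,r4:2,r5:Add2
c3: CDB Add1=-5; issue MUL r5<-Mul1 | r0:1,r1:9,r2:2,r3:7,r4:2,r5:Mul1
c4: CDB Add2=1; issue MUL r5<-Mul2 | r0:1,r1:9,r2:2,r3:7,r4:2,r5:Mul2
c5: issue ADD r1<-Add1 | r0:1,r1:Add1,r2:2,r3:7,r4:2,r5:Mul2
c6: stall | r0:1,r1:Add1,r2:2,r3:7,r4:2,r5:Mul2
c7: CDB Mul1=2; issue MUL r2<-Mul1 | r0:1,r1:Add1,r2:Mul1,r3:7,r4:2,r5:Mul2
c8: stall | r0:1,r1:Add1,r2:Mul1,r3:7,r4:2,r5:Mul2
c9: stall | r0:1,r1:Add1,r2:Mul1,r3:7,r4:2,r5:Mul2
c10: stall | r0:1,r1:Add1,r2:Mul1,r3:7,r4:2,r5:Mul2
c11: CDB Mul2=4; issue MUL r3<-Mul2 | r0:1,r1:Add1,r2:Mul1,r3:Mul2,r4:2,r5:4
c12: stall | r0:1,r1:Add1,r2:Mul1,r3:Mul2,r4:2,r5:4
c13: CDB Add1=6; stall | r0:1,r1:6,r2:Mul1,r3:Mul2,r4:2,r5:4
c14: stall | r0:1,r1:6,r2:Mul1,r3:Mul2,r4:2,r5:4
c15: CDB Mul1=8; issue MUL r3<-Mul1 | r0:1,r1:6,r2:8,r3:Mul1,r4:2,r5:4
c16: - | r0:1,r1:6,r2:8,r3:Mul1,r4:2,r5:4
c17: CDB Mul2=12 | r0:1,r1:6,r2:8,r3:Mul1,r4:2,r5:4
c18: - | r0:1,r1:6,r2:8,r3:Mul1,r4:2,r5:4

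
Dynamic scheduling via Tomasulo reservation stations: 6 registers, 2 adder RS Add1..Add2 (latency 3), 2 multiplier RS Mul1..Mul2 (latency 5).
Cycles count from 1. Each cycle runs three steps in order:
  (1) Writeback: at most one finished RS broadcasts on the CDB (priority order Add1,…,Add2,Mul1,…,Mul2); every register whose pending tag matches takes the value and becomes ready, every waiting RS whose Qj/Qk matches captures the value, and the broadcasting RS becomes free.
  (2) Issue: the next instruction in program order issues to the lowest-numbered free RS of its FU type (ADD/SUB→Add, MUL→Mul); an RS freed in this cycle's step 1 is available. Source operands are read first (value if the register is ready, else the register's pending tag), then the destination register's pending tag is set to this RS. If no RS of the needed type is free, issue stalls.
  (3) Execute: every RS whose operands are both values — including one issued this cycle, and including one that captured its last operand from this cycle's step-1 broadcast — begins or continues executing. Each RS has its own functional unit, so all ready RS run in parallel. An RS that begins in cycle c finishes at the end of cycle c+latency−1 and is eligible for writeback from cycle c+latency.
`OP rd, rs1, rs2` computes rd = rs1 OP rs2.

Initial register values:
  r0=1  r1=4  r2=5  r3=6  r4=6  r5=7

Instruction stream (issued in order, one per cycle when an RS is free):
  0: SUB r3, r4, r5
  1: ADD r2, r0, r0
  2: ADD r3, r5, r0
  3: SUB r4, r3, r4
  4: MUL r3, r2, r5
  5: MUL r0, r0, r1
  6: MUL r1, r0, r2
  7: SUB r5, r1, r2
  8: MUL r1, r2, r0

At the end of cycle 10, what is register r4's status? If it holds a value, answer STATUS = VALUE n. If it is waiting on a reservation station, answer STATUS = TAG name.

STATUS = VALUE 2

c1: issue SUB r3<-Add1 | r0:1,r1:4,r2:5,r3:Add1,r4:6,r5:7
c2: issue ADD r2<-Add2 | r0:1,r1:4,r2:Add2,r3:Add1,r4:6,r5:7
c3: stall | r0:1,r1:4,r2:Add2,r3:Add1,r4:6,r5:7
c4: CDB Add1=-1; issue ADD r3<-Add1 | r0:1,r1:4,r2:Add2,r3:Add1,r4:6,r5:7
c5: CDB Add2=2; issue SUB r4<-Add2 | r0:1,r1:4,r2:2,r3:Add1,r4:Add2,r5:7
c6: issue MUL r3<-Mul1 | r0:1,r1:4,r2:2,r3:Mul1,r4:Add2,r5:7
c7: CDB Add1=8; issue MUL r0<-Mul2 | r0:Mul2,r1:4,r2:2,r3:Mul1,r4:Add2,r5:7
c8: stall | r0:Mul2,r1:4,r2:2,r3:Mul1,r4:Add2,r5:7
c9: stall | r0:Mul2,r1:4,r2:2,r3:Mul1,r4:Add2,r5:7
c10: CDB Add2=2; stall | r0:Mul2,r1:4,r2:2,r3:Mul1,r4:2,r5:7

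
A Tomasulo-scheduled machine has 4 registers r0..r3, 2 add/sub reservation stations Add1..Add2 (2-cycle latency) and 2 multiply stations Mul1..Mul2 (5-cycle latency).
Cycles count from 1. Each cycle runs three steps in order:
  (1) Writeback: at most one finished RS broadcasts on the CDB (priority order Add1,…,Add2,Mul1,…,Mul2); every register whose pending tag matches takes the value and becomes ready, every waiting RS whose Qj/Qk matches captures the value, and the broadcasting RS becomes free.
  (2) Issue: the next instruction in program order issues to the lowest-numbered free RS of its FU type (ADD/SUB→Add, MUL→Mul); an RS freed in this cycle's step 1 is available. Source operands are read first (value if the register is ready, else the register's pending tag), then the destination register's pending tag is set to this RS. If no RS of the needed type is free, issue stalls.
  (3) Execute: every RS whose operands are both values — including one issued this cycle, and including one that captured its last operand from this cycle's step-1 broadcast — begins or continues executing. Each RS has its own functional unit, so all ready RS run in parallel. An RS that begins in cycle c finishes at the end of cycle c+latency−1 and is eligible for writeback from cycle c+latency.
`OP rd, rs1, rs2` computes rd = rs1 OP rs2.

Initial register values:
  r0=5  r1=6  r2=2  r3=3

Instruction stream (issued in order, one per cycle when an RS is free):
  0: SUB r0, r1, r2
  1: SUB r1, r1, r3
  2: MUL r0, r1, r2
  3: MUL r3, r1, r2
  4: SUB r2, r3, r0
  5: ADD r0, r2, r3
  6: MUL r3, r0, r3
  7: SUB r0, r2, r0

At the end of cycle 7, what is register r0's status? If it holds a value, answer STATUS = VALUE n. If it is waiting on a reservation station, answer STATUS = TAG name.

c1: issue SUB r0<-Add1 | r0:Add1,r1:6,r2:2,r3:3
c2: issue SUB r1<-Add2 | r0:Add1,r1:Add2,r2:2,r3:3
c3: CDB Add1=4; issue MUL r0<-Mul1 | r0:Mul1,r1:Add2,r2:2,r3:3
c4: CDB Add2=3; issue MUL r3<-Mul2 | r0:Mul1,r1:3,r2:2,r3:Mul2
c5: issue SUB r2<-Add1 | r0:Mul1,r1:3,r2:Add1,r3:Mul2
c6: issue ADD r0<-Add2 | r0:Add2,r1:3,r2:Add1,r3:Mul2
c7: stall | r0:Add2,r1:3,r2:Add1,r3:Mul2

STATUS = TAG Add2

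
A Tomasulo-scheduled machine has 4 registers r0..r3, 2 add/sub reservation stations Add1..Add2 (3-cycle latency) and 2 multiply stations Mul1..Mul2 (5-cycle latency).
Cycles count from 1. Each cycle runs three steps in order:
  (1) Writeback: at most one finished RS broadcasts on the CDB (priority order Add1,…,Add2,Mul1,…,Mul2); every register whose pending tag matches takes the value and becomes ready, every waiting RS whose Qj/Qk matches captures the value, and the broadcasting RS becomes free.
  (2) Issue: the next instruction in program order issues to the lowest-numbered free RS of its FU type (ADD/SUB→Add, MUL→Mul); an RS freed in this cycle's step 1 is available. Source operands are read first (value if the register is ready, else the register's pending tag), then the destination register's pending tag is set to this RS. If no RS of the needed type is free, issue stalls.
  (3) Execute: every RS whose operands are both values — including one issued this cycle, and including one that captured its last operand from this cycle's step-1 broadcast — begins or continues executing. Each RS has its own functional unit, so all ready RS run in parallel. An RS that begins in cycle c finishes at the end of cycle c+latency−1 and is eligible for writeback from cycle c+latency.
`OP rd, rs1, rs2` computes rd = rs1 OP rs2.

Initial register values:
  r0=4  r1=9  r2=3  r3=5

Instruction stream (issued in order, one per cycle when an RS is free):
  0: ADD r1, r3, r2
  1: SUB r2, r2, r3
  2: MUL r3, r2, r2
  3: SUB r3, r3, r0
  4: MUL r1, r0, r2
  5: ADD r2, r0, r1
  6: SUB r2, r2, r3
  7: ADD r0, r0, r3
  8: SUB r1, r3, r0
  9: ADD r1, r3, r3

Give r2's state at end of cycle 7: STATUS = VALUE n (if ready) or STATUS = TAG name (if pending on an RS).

STATUS = TAG Add2

cycle 1: issue ADD r1<-Add1 // r0:4,r1:Add1,r2:3,r3:5
cycle 2: issue SUB r2<-Add2 // r0:4,r1:Add1,r2:Add2,r3:5
cycle 3: issue MUL r3<-Mul1 // r0:4,r1:Add1,r2:Add2,r3:Mul1
cycle 4: CDB Add1=8; issue SUB r3<-Add1 // r0:4,r1:8,r2:Add2,r3:Add1
cycle 5: CDB Add2=-2; issue MUL r1<-Mul2 // r0:4,r1:Mul2,r2:-2,r3:Add1
cycle 6: issue ADD r2<-Add2 // r0:4,r1:Mul2,r2:Add2,r3:Add1
cycle 7: stall // r0:4,r1:Mul2,r2:Add2,r3:Add1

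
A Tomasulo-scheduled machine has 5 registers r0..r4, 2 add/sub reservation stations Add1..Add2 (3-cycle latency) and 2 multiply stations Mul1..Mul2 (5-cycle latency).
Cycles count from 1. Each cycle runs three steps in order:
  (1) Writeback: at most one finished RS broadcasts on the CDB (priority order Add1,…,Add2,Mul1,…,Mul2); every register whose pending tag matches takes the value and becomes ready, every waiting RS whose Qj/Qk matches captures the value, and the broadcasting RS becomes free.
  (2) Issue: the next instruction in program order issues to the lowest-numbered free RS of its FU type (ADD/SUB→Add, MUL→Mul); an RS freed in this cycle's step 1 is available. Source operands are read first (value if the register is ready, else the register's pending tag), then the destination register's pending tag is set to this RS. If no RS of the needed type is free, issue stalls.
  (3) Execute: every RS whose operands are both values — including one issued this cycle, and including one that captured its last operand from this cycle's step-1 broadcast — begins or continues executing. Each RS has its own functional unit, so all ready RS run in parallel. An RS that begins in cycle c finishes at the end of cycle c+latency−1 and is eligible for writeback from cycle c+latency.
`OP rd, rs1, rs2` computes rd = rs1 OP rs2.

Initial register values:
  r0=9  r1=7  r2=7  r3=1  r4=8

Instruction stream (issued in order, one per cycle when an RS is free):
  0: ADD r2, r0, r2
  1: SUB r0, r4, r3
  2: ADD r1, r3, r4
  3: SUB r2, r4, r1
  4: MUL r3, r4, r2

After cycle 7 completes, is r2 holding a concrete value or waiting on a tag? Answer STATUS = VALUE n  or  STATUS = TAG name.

  c1: issue ADD r2<-Add1  regs: r0:9,r1:7,r2:Add1,r3:1,r4:8
  c2: issue SUB r0<-Add2  regs: r0:Add2,r1:7,r2:Add1,r3:1,r4:8
  c3: stall  regs: r0:Add2,r1:7,r2:Add1,r3:1,r4:8
  c4: CDB Add1=16; issue ADD r1<-Add1  regs: r0:Add2,r1:Add1,r2:16,r3:1,r4:8
  c5: CDB Add2=7; issue SUB r2<-Add2  regs: r0:7,r1:Add1,r2:Add2,r3:1,r4:8
  c6: issue MUL r3<-Mul1  regs: r0:7,r1:Add1,r2:Add2,r3:Mul1,r4:8
  c7: CDB Add1=9  regs: r0:7,r1:9,r2:Add2,r3:Mul1,r4:8

STATUS = TAG Add2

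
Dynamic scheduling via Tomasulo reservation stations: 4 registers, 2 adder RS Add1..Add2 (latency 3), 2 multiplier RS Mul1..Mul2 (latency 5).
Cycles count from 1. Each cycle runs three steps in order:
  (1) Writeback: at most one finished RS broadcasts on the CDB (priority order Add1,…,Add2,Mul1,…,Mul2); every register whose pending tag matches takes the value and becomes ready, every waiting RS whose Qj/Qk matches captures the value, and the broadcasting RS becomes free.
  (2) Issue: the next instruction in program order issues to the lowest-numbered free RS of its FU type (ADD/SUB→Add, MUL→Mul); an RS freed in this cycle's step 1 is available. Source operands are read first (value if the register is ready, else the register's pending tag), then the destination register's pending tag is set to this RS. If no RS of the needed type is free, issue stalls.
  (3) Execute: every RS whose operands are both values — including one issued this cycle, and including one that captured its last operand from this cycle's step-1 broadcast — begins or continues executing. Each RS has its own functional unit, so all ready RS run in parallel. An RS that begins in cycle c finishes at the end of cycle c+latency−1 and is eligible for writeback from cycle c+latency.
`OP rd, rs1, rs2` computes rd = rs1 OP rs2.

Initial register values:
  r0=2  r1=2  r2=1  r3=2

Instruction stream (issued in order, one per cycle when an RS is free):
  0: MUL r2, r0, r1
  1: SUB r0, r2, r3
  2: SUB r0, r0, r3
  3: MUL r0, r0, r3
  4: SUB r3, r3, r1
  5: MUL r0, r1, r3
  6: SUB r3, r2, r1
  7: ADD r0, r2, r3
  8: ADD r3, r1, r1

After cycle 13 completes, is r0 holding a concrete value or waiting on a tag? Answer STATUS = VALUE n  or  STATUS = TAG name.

STATUS = TAG Add2

cycle 1: issue MUL r2<-Mul1 // r0:2,r1:2,r2:Mul1,r3:2
cycle 2: issue SUB r0<-Add1 // r0:Add1,r1:2,r2:Mul1,r3:2
cycle 3: issue SUB r0<-Add2 // r0:Add2,r1:2,r2:Mul1,r3:2
cycle 4: issue MUL r0<-Mul2 // r0:Mul2,r1:2,r2:Mul1,r3:2
cycle 5: stall // r0:Mul2,r1:2,r2:Mul1,r3:2
cycle 6: CDB Mul1=4; stall // r0:Mul2,r1:2,r2:4,r3:2
cycle 7: stall // r0:Mul2,r1:2,r2:4,r3:2
cycle 8: stall // r0:Mul2,r1:2,r2:4,r3:2
cycle 9: CDB Add1=2; issue SUB r3<-Add1 // r0:Mul2,r1:2,r2:4,r3:Add1
cycle 10: issue MUL r0<-Mul1 // r0:Mul1,r1:2,r2:4,r3:Add1
cycle 11: stall // r0:Mul1,r1:2,r2:4,r3:Add1
cycle 12: CDB Add1=0; issue SUB r3<-Add1 // r0:Mul1,r1:2,r2:4,r3:Add1
cycle 13: CDB Add2=0; issue ADD r0<-Add2 // r0:Add2,r1:2,r2:4,r3:Add1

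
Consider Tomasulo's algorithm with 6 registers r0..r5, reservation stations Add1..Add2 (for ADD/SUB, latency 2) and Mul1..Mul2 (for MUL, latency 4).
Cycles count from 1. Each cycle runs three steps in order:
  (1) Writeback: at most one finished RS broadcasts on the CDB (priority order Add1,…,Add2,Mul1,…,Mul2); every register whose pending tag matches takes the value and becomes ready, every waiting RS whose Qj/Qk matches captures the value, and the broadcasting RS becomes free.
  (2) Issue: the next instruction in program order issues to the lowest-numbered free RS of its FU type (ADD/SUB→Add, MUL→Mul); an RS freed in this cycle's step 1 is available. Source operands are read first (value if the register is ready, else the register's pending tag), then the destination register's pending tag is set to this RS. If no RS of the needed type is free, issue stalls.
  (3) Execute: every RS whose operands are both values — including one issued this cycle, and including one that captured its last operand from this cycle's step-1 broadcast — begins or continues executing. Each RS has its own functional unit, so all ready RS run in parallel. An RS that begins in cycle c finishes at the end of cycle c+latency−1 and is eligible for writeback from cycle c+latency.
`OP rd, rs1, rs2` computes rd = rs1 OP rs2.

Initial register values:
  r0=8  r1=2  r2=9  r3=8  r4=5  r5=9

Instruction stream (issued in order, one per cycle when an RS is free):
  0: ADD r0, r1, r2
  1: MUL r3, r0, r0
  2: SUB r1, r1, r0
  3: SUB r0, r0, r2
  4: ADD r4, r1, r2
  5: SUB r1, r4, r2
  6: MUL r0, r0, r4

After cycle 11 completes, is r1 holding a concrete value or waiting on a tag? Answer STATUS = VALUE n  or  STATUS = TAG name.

  c1: issue ADD r0<-Add1  regs: r0:Add1,r1:2,r2:9,r3:8,r4:5,r5:9
  c2: issue MUL r3<-Mul1  regs: r0:Add1,r1:2,r2:9,r3:Mul1,r4:5,r5:9
  c3: CDB Add1=11; issue SUB r1<-Add1  regs: r0:11,r1:Add1,r2:9,r3:Mul1,r4:5,r5:9
  c4: issue SUB r0<-Add2  regs: r0:Add2,r1:Add1,r2:9,r3:Mul1,r4:5,r5:9
  c5: CDB Add1=-9; issue ADD r4<-Add1  regs: r0:Add2,r1:-9,r2:9,r3:Mul1,r4:Add1,r5:9
  c6: CDB Add2=2; issue SUB r1<-Add2  regs: r0:2,r1:Add2,r2:9,r3:Mul1,r4:Add1,r5:9
  c7: CDB Add1=0; issue MUL r0<-Mul2  regs: r0:Mul2,r1:Add2,r2:9,r3:Mul1,r4:0,r5:9
  c8: CDB Mul1=121  regs: r0:Mul2,r1:Add2,r2:9,r3:121,r4:0,r5:9
  c9: CDB Add2=-9  regs: r0:Mul2,r1:-9,r2:9,r3:121,r4:0,r5:9
  c10: -  regs: r0:Mul2,r1:-9,r2:9,r3:121,r4:0,r5:9
  c11: CDB Mul2=0  regs: r0:0,r1:-9,r2:9,r3:121,r4:0,r5:9

STATUS = VALUE -9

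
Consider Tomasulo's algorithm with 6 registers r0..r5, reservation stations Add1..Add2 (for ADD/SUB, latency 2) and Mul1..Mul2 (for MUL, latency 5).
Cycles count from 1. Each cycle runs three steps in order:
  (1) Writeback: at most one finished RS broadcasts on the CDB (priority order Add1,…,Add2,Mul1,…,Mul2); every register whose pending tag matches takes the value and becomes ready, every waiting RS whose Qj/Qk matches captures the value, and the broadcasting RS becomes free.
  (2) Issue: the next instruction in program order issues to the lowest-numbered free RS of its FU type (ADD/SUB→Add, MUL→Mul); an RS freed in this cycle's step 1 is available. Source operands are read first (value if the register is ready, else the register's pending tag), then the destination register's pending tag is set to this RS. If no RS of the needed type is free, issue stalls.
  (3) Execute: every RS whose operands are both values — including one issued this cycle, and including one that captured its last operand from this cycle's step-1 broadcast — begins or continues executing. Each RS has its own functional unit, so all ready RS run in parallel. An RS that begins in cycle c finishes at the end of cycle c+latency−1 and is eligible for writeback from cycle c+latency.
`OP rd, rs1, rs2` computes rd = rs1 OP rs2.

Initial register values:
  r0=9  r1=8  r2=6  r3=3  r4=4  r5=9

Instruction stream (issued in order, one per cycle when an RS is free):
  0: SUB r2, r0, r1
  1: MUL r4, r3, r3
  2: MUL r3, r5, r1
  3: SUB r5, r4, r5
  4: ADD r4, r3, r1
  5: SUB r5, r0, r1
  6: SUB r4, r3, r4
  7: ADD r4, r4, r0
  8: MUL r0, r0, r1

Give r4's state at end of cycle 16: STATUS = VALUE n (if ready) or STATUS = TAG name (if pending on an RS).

STATUS = VALUE 1

cycle 1: issue SUB r2<-Add1 // r0:9,r1:8,r2:Add1,r3:3,r4:4,r5:9
cycle 2: issue MUL r4<-Mul1 // r0:9,r1:8,r2:Add1,r3:3,r4:Mul1,r5:9
cycle 3: CDB Add1=1; issue MUL r3<-Mul2 // r0:9,r1:8,r2:1,r3:Mul2,r4:Mul1,r5:9
cycle 4: issue SUB r5<-Add1 // r0:9,r1:8,r2:1,r3:Mul2,r4:Mul1,r5:Add1
cycle 5: issue ADD r4<-Add2 // r0:9,r1:8,r2:1,r3:Mul2,r4:Add2,r5:Add1
cycle 6: stall // r0:9,r1:8,r2:1,r3:Mul2,r4:Add2,r5:Add1
cycle 7: CDB Mul1=9; stall // r0:9,r1:8,r2:1,r3:Mul2,r4:Add2,r5:Add1
cycle 8: CDB Mul2=72; stall // r0:9,r1:8,r2:1,r3:72,r4:Add2,r5:Add1
cycle 9: CDB Add1=0; issue SUB r5<-Add1 // r0:9,r1:8,r2:1,r3:72,r4:Add2,r5:Add1
cycle 10: CDB Add2=80; issue SUB r4<-Add2 // r0:9,r1:8,r2:1,r3:72,r4:Add2,r5:Add1
cycle 11: CDB Add1=1; issue ADD r4<-Add1 // r0:9,r1:8,r2:1,r3:72,r4:Add1,r5:1
cycle 12: CDB Add2=-8; issue MUL r0<-Mul1 // r0:Mul1,r1:8,r2:1,r3:72,r4:Add1,r5:1
cycle 13: - // r0:Mul1,r1:8,r2:1,r3:72,r4:Add1,r5:1
cycle 14: CDB Add1=1 // r0:Mul1,r1:8,r2:1,r3:72,r4:1,r5:1
cycle 15: - // r0:Mul1,r1:8,r2:1,r3:72,r4:1,r5:1
cycle 16: - // r0:Mul1,r1:8,r2:1,r3:72,r4:1,r5:1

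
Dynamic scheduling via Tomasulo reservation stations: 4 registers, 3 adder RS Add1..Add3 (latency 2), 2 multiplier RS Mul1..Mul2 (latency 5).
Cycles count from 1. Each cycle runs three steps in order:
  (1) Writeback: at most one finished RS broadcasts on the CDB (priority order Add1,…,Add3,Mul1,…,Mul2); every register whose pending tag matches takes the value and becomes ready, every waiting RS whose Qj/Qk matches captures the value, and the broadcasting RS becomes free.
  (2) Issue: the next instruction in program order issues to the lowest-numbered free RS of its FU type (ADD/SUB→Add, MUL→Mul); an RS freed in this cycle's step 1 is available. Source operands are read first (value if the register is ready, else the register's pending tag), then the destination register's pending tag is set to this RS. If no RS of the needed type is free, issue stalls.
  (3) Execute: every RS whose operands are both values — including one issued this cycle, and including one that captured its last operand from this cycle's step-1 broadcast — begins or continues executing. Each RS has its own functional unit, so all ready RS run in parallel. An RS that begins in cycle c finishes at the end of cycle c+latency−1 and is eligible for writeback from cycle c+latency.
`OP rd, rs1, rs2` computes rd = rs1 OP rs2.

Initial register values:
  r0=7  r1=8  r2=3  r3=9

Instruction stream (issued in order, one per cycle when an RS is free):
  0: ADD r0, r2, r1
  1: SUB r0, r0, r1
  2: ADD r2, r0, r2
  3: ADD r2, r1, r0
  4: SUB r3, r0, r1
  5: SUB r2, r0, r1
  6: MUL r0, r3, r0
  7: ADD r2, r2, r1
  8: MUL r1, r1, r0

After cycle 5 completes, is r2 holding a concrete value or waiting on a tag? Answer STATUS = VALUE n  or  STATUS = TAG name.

  c1: issue ADD r0<-Add1  regs: r0:Add1,r1:8,r2:3,r3:9
  c2: issue SUB r0<-Add2  regs: r0:Add2,r1:8,r2:3,r3:9
  c3: CDB Add1=11; issue ADD r2<-Add1  regs: r0:Add2,r1:8,r2:Add1,r3:9
  c4: issue ADD r2<-Add3  regs: r0:Add2,r1:8,r2:Add3,r3:9
  c5: CDB Add2=3; issue SUB r3<-Add2  regs: r0:3,r1:8,r2:Add3,r3:Add2

STATUS = TAG Add3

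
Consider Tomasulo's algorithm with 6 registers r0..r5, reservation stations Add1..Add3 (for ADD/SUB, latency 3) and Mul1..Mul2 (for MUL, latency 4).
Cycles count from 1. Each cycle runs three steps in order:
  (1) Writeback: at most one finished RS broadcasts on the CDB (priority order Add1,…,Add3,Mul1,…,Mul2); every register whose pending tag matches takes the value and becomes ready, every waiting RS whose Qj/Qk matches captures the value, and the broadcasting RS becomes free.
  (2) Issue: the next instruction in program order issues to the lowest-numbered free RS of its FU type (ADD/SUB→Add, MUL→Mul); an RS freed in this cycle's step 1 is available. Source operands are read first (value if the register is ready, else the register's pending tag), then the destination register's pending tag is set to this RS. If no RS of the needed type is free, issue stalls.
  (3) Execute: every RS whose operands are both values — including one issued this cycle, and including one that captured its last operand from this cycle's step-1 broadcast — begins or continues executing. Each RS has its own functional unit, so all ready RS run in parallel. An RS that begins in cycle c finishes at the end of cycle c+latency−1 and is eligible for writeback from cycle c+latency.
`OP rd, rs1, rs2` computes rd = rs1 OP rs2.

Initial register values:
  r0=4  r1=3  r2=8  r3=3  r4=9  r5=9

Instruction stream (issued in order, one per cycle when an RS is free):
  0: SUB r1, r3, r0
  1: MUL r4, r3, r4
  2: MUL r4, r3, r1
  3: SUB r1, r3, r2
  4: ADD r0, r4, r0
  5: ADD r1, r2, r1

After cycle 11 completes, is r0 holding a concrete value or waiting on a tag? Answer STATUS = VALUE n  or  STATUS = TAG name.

STATUS = VALUE 1

c1: issue SUB r1<-Add1 | r0:4,r1:Add1,r2:8,r3:3,r4:9,r5:9
c2: issue MUL r4<-Mul1 | r0:4,r1:Add1,r2:8,r3:3,r4:Mul1,r5:9
c3: issue MUL r4<-Mul2 | r0:4,r1:Add1,r2:8,r3:3,r4:Mul2,r5:9
c4: CDB Add1=-1; issue SUB r1<-Add1 | r0:4,r1:Add1,r2:8,r3:3,r4:Mul2,r5:9
c5: issue ADD r0<-Add2 | r0:Add2,r1:Add1,r2:8,r3:3,r4:Mul2,r5:9
c6: CDB Mul1=27; issue ADD r1<-Add3 | r0:Add2,r1:Add3,r2:8,r3:3,r4:Mul2,r5:9
c7: CDB Add1=-5 | r0:Add2,r1:Add3,r2:8,r3:3,r4:Mul2,r5:9
c8: CDB Mul2=-3 | r0:Add2,r1:Add3,r2:8,r3:3,r4:-3,r5:9
c9: - | r0:Add2,r1:Add3,r2:8,r3:3,r4:-3,r5:9
c10: CDB Add3=3 | r0:Add2,r1:3,r2:8,r3:3,r4:-3,r5:9
c11: CDB Add2=1 | r0:1,r1:3,r2:8,r3:3,r4:-3,r5:9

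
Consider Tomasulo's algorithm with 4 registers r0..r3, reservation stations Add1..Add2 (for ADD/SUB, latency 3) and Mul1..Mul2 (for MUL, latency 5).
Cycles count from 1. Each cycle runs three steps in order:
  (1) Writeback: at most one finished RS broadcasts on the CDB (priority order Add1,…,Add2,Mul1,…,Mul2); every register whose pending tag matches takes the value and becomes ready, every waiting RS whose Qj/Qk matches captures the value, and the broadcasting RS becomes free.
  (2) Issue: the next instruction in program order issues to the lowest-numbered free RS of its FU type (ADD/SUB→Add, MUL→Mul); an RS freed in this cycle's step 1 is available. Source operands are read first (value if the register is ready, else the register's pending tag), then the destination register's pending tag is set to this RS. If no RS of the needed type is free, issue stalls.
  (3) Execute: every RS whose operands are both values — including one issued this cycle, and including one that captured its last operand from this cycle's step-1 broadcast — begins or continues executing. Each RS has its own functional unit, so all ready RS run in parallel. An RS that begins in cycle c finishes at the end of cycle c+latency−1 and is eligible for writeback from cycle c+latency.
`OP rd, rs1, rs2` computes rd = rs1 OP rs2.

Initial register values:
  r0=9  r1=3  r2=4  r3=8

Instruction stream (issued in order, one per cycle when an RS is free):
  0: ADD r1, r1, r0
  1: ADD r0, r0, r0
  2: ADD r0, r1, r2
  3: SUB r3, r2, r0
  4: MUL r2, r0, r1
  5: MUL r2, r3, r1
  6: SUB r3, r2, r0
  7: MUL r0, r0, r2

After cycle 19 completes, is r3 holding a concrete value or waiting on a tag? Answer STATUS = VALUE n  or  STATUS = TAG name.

STATUS = VALUE -160

cycle 1: issue ADD r1<-Add1 // r0:9,r1:Add1,r2:4,r3:8
cycle 2: issue ADD r0<-Add2 // r0:Add2,r1:Add1,r2:4,r3:8
cycle 3: stall // r0:Add2,r1:Add1,r2:4,r3:8
cycle 4: CDB Add1=12; issue ADD r0<-Add1 // r0:Add1,r1:12,r2:4,r3:8
cycle 5: CDB Add2=18; issue SUB r3<-Add2 // r0:Add1,r1:12,r2:4,r3:Add2
cycle 6: issue MUL r2<-Mul1 // r0:Add1,r1:12,r2:Mul1,r3:Add2
cycle 7: CDB Add1=16; issue MUL r2<-Mul2 // r0:16,r1:12,r2:Mul2,r3:Add2
cycle 8: issue SUB r3<-Add1 // r0:16,r1:12,r2:Mul2,r3:Add1
cycle 9: stall // r0:16,r1:12,r2:Mul2,r3:Add1
cycle 10: CDB Add2=-12; stall // r0:16,r1:12,r2:Mul2,r3:Add1
cycle 11: stall // r0:16,r1:12,r2:Mul2,r3:Add1
cycle 12: CDB Mul1=192; issue MUL r0<-Mul1 // r0:Mul1,r1:12,r2:Mul2,r3:Add1
cycle 13: - // r0:Mul1,r1:12,r2:Mul2,r3:Add1
cycle 14: - // r0:Mul1,r1:12,r2:Mul2,r3:Add1
cycle 15: CDB Mul2=-144 // r0:Mul1,r1:12,r2:-144,r3:Add1
cycle 16: - // r0:Mul1,r1:12,r2:-144,r3:Add1
cycle 17: - // r0:Mul1,r1:12,r2:-144,r3:Add1
cycle 18: CDB Add1=-160 // r0:Mul1,r1:12,r2:-144,r3:-160
cycle 19: - // r0:Mul1,r1:12,r2:-144,r3:-160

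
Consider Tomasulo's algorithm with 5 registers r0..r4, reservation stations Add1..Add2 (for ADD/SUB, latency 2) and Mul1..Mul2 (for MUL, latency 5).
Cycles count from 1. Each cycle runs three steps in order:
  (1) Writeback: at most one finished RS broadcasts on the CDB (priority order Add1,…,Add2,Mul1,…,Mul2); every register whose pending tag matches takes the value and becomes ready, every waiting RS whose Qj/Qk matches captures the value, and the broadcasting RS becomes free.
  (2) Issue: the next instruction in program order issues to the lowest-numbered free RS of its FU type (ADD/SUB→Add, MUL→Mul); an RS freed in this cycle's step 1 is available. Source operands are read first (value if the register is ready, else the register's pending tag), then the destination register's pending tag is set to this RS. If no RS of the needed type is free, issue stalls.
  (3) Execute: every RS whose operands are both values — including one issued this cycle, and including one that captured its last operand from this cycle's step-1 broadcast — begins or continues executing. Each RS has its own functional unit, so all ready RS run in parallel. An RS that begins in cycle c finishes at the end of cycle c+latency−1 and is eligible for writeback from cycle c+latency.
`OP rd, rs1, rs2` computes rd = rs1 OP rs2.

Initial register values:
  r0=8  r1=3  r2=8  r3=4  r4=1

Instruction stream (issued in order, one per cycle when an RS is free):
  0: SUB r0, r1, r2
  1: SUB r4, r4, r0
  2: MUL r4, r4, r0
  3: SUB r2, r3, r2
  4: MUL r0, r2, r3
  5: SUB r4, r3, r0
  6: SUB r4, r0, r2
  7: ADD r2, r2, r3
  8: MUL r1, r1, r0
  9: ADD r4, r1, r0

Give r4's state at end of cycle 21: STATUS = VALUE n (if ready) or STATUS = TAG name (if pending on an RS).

c1: issue SUB r0<-Add1 | r0:Add1,r1:3,r2:8,r3:4,r4:1
c2: issue SUB r4<-Add2 | r0:Add1,r1:3,r2:8,r3:4,r4:Add2
c3: CDB Add1=-5; issue MUL r4<-Mul1 | r0:-5,r1:3,r2:8,r3:4,r4:Mul1
c4: issue SUB r2<-Add1 | r0:-5,r1:3,r2:Add1,r3:4,r4:Mul1
c5: CDB Add2=6; issue MUL r0<-Mul2 | r0:Mul2,r1:3,r2:Add1,r3:4,r4:Mul1
c6: CDB Add1=-4; issue SUB r4<-Add1 | r0:Mul2,r1:3,r2:-4,r3:4,r4:Add1
c7: issue SUB r4<-Add2 | r0:Mul2,r1:3,r2:-4,r3:4,r4:Add2
c8: stall | r0:Mul2,r1:3,r2:-4,r3:4,r4:Add2
c9: stall | r0:Mul2,r1:3,r2:-4,r3:4,r4:Add2
c10: CDB Mul1=-30; stall | r0:Mul2,r1:3,r2:-4,r3:4,r4:Add2
c11: CDB Mul2=-16; stall | r0:-16,r1:3,r2:-4,r3:4,r4:Add2
c12: stall | r0:-16,r1:3,r2:-4,r3:4,r4:Add2
c13: CDB Add1=20; issue ADD r2<-Add1 | r0:-16,r1:3,r2:Add1,r3:4,r4:Add2
c14: CDB Add2=-12; issue MUL r1<-Mul1 | r0:-16,r1:Mul1,r2:Add1,r3:4,r4:-12
c15: CDB Add1=0; issue ADD r4<-Add1 | r0:-16,r1:Mul1,r2:0,r3:4,r4:Add1
c16: - | r0:-16,r1:Mul1,r2:0,r3:4,r4:Add1
c17: - | r0:-16,r1:Mul1,r2:0,r3:4,r4:Add1
c18: - | r0:-16,r1:Mul1,r2:0,r3:4,r4:Add1
c19: CDB Mul1=-48 | r0:-16,r1:-48,r2:0,r3:4,r4:Add1
c20: - | r0:-16,r1:-48,r2:0,r3:4,r4:Add1
c21: CDB Add1=-64 | r0:-16,r1:-48,r2:0,r3:4,r4:-64

STATUS = VALUE -64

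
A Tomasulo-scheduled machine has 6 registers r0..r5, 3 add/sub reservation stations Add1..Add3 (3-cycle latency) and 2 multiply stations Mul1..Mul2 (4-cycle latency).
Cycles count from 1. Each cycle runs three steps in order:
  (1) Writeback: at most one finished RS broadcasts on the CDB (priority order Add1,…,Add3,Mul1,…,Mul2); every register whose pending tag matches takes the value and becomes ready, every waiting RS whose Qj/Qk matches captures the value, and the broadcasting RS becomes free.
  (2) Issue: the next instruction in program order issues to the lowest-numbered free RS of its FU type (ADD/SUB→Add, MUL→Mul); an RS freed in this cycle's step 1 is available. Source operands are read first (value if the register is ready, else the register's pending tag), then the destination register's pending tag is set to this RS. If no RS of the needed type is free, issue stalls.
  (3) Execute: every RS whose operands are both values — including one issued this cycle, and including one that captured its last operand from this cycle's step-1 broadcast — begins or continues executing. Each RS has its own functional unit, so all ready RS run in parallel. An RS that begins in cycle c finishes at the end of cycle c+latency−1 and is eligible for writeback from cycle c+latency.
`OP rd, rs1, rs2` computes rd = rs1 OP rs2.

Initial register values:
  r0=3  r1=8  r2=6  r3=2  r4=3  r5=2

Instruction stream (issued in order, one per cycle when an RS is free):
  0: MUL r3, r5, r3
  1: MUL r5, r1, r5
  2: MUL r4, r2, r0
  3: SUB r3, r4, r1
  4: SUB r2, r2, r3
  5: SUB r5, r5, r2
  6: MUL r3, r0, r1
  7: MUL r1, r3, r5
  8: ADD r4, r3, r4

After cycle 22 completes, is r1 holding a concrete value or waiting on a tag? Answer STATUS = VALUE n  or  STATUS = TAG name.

  c1: issue MUL r3<-Mul1  regs: r0:3,r1:8,r2:6,r3:Mul1,r4:3,r5:2
  c2: issue MUL r5<-Mul2  regs: r0:3,r1:8,r2:6,r3:Mul1,r4:3,r5:Mul2
  c3: stall  regs: r0:3,r1:8,r2:6,r3:Mul1,r4:3,r5:Mul2
  c4: stall  regs: r0:3,r1:8,r2:6,r3:Mul1,r4:3,r5:Mul2
  c5: CDB Mul1=4; issue MUL r4<-Mul1  regs: r0:3,r1:8,r2:6,r3:4,r4:Mul1,r5:Mul2
  c6: CDB Mul2=16; issue SUB r3<-Add1  regs: r0:3,r1:8,r2:6,r3:Add1,r4:Mul1,r5:16
  c7: issue SUB r2<-Add2  regs: r0:3,r1:8,r2:Add2,r3:Add1,r4:Mul1,r5:16
  c8: issue SUB r5<-Add3  regs: r0:3,r1:8,r2:Add2,r3:Add1,r4:Mul1,r5:Add3
  c9: CDB Mul1=18; issue MUL r3<-Mul1  regs: r0:3,r1:8,r2:Add2,r3:Mul1,r4:18,r5:Add3
  c10: issue MUL r1<-Mul2  regs: r0:3,r1:Mul2,r2:Add2,r3:Mul1,r4:18,r5:Add3
  c11: stall  regs: r0:3,r1:Mul2,r2:Add2,r3:Mul1,r4:18,r5:Add3
  c12: CDB Add1=10; issue ADD r4<-Add1  regs: r0:3,r1:Mul2,r2:Add2,r3:Mul1,r4:Add1,r5:Add3
  c13: CDB Mul1=24  regs: r0:3,r1:Mul2,r2:Add2,r3:24,r4:Add1,r5:Add3
  c14: -  regs: r0:3,r1:Mul2,r2:Add2,r3:24,r4:Add1,r5:Add3
  c15: CDB Add2=-4  regs: r0:3,r1:Mul2,r2:-4,r3:24,r4:Add1,r5:Add3
  c16: CDB Add1=42  regs: r0:3,r1:Mul2,r2:-4,r3:24,r4:42,r5:Add3
  c17: -  regs: r0:3,r1:Mul2,r2:-4,r3:24,r4:42,r5:Add3
  c18: CDB Add3=20  regs: r0:3,r1:Mul2,r2:-4,r3:24,r4:42,r5:20
  c19: -  regs: r0:3,r1:Mul2,r2:-4,r3:24,r4:42,r5:20
  c20: -  regs: r0:3,r1:Mul2,r2:-4,r3:24,r4:42,r5:20
  c21: -  regs: r0:3,r1:Mul2,r2:-4,r3:24,r4:42,r5:20
  c22: CDB Mul2=480  regs: r0:3,r1:480,r2:-4,r3:24,r4:42,r5:20

STATUS = VALUE 480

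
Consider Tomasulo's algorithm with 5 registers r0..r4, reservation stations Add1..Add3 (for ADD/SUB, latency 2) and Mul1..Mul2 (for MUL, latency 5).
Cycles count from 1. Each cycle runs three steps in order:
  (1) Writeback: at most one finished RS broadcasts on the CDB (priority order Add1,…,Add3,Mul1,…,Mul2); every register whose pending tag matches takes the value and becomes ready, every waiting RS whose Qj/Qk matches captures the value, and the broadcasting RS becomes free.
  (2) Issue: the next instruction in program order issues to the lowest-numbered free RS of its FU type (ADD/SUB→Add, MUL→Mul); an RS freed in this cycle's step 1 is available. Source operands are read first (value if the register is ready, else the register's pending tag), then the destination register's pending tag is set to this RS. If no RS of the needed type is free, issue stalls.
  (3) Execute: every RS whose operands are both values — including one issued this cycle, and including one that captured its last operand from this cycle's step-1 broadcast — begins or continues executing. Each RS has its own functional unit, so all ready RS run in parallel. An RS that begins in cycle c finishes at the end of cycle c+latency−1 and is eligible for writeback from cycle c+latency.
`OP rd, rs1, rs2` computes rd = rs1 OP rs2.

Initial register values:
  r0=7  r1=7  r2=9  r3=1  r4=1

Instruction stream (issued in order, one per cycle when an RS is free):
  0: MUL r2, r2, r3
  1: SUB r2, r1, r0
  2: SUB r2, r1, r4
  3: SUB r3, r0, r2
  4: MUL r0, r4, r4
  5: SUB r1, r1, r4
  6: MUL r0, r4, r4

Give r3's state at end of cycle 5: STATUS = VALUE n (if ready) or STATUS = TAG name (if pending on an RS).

STATUS = TAG Add1

c1: issue MUL r2<-Mul1 | r0:7,r1:7,r2:Mul1,r3:1,r4:1
c2: issue SUB r2<-Add1 | r0:7,r1:7,r2:Add1,r3:1,r4:1
c3: issue SUB r2<-Add2 | r0:7,r1:7,r2:Add2,r3:1,r4:1
c4: CDB Add1=0; issue SUB r3<-Add1 | r0:7,r1:7,r2:Add2,r3:Add1,r4:1
c5: CDB Add2=6; issue MUL r0<-Mul2 | r0:Mul2,r1:7,r2:6,r3:Add1,r4:1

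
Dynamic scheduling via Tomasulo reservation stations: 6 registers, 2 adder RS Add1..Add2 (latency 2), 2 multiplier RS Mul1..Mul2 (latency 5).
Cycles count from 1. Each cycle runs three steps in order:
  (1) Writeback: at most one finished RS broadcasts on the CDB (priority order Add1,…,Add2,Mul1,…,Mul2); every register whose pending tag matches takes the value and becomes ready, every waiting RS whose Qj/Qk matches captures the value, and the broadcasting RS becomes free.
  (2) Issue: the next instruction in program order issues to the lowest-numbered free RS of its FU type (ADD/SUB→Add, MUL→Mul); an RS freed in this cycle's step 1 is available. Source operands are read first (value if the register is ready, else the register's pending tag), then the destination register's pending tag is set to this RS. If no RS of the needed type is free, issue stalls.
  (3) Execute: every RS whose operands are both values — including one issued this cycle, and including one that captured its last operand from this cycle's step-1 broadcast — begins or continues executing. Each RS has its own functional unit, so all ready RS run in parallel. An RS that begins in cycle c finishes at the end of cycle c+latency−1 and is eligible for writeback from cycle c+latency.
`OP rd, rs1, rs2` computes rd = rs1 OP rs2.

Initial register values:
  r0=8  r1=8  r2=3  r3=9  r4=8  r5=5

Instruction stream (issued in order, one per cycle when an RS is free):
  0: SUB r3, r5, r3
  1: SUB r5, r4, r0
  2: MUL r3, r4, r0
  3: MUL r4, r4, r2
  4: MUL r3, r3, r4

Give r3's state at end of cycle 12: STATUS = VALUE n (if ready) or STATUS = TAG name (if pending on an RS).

STATUS = TAG Mul1

  c1: issue SUB r3<-Add1  regs: r0:8,r1:8,r2:3,r3:Add1,r4:8,r5:5
  c2: issue SUB r5<-Add2  regs: r0:8,r1:8,r2:3,r3:Add1,r4:8,r5:Add2
  c3: CDB Add1=-4; issue MUL r3<-Mul1  regs: r0:8,r1:8,r2:3,r3:Mul1,r4:8,r5:Add2
  c4: CDB Add2=0; issue MUL r4<-Mul2  regs: r0:8,r1:8,r2:3,r3:Mul1,r4:Mul2,r5:0
  c5: stall  regs: r0:8,r1:8,r2:3,r3:Mul1,r4:Mul2,r5:0
  c6: stall  regs: r0:8,r1:8,r2:3,r3:Mul1,r4:Mul2,r5:0
  c7: stall  regs: r0:8,r1:8,r2:3,r3:Mul1,r4:Mul2,r5:0
  c8: CDB Mul1=64; issue MUL r3<-Mul1  regs: r0:8,r1:8,r2:3,r3:Mul1,r4:Mul2,r5:0
  c9: CDB Mul2=24  regs: r0:8,r1:8,r2:3,r3:Mul1,r4:24,r5:0
  c10: -  regs: r0:8,r1:8,r2:3,r3:Mul1,r4:24,r5:0
  c11: -  regs: r0:8,r1:8,r2:3,r3:Mul1,r4:24,r5:0
  c12: -  regs: r0:8,r1:8,r2:3,r3:Mul1,r4:24,r5:0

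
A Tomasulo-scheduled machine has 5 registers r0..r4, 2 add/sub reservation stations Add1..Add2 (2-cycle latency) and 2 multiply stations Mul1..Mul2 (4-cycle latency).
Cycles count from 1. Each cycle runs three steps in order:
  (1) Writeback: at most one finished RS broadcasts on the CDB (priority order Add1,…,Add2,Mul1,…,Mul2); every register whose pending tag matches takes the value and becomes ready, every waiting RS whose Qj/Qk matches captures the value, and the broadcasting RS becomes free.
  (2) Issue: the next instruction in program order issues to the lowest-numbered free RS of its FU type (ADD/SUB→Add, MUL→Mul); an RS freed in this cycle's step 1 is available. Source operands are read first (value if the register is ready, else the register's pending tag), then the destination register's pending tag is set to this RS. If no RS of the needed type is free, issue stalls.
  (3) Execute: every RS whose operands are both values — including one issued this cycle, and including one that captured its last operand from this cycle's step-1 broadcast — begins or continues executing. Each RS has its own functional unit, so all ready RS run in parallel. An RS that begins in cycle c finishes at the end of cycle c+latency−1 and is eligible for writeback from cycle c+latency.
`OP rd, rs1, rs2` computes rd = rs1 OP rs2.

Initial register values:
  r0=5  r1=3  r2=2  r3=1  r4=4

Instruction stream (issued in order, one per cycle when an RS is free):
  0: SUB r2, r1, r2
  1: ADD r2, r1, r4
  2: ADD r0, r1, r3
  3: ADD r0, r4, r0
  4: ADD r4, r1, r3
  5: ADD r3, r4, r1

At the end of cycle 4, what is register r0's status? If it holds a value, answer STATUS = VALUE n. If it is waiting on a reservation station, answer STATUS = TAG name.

cycle 1: issue SUB r2<-Add1 // r0:5,r1:3,r2:Add1,r3:1,r4:4
cycle 2: issue ADD r2<-Add2 // r0:5,r1:3,r2:Add2,r3:1,r4:4
cycle 3: CDB Add1=1; issue ADD r0<-Add1 // r0:Add1,r1:3,r2:Add2,r3:1,r4:4
cycle 4: CDB Add2=7; issue ADD r0<-Add2 // r0:Add2,r1:3,r2:7,r3:1,r4:4

STATUS = TAG Add2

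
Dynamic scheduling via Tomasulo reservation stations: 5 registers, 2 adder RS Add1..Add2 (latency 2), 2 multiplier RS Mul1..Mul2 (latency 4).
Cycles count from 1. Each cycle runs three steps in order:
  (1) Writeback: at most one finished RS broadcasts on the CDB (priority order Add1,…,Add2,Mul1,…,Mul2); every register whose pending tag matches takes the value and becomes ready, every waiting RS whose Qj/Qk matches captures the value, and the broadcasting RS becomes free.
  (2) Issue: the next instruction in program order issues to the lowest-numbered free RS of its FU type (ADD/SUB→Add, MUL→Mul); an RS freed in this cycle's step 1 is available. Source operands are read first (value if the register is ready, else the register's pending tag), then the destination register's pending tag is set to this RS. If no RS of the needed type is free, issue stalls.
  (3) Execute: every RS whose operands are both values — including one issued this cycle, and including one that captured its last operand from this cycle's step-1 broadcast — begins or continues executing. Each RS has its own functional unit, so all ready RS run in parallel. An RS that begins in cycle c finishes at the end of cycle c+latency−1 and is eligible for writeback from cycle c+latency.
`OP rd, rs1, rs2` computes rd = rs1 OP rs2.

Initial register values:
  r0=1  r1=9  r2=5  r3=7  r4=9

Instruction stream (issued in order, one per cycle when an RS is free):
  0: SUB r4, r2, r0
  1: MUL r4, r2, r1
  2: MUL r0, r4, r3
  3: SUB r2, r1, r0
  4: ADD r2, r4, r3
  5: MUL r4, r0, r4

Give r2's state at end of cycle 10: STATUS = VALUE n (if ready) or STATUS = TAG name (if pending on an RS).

STATUS = VALUE 52

c1: issue SUB r4<-Add1 | r0:1,r1:9,r2:5,r3:7,r4:Add1
c2: issue MUL r4<-Mul1 | r0:1,r1:9,r2:5,r3:7,r4:Mul1
c3: CDB Add1=4; issue MUL r0<-Mul2 | r0:Mul2,r1:9,r2:5,r3:7,r4:Mul1
c4: issue SUB r2<-Add1 | r0:Mul2,r1:9,r2:Add1,r3:7,r4:Mul1
c5: issue ADD r2<-Add2 | r0:Mul2,r1:9,r2:Add2,r3:7,r4:Mul1
c6: CDB Mul1=45; issue MUL r4<-Mul1 | r0:Mul2,r1:9,r2:Add2,r3:7,r4:Mul1
c7: - | r0:Mul2,r1:9,r2:Add2,r3:7,r4:Mul1
c8: CDB Add2=52 | r0:Mul2,r1:9,r2:52,r3:7,r4:Mul1
c9: - | r0:Mul2,r1:9,r2:52,r3:7,r4:Mul1
c10: CDB Mul2=315 | r0:315,r1:9,r2:52,r3:7,r4:Mul1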